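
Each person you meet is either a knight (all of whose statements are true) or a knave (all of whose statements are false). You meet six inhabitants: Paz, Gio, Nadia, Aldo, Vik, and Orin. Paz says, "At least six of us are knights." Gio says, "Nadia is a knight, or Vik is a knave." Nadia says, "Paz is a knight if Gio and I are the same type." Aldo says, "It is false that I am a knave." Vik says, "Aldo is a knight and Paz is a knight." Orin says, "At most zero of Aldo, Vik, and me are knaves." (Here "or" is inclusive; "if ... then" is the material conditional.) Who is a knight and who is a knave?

Paz is a knight, Gio is a knight, Nadia is a knight, Aldo is a knight, Vik is a knight, and Orin is a knight.

Paz is a knight, so "at least six of us are knights" must be true — and it is.
Since Gio is a knight, "Nadia is a knight, or Vik is a knave" needs to be true, which holds.
Nadia is a knight, so "Paz is a knight if Gio and I are the same type" must be true — and it is.
As a knight, Aldo's statement "it is false that I am a knave" should be true; it is.
Vik is a knight; "Aldo is a knight and Paz is a knight" is true, as required.
Orin is a knight; "at most zero of Aldo, Vik, and me are knaves" is true, as required.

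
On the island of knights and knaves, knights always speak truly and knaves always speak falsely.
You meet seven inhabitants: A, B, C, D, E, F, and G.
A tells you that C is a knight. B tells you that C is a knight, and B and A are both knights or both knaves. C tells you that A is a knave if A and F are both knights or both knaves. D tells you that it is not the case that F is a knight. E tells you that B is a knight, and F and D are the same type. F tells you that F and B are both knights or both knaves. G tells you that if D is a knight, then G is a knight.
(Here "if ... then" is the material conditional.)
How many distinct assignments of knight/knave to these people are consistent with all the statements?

Consistent assignments:
  A=knight, B=knight, C=knight, D=knight, E=knave, F=knave, G=knight
  A=knight, B=knight, C=knight, D=knight, E=knave, F=knave, G=knave

2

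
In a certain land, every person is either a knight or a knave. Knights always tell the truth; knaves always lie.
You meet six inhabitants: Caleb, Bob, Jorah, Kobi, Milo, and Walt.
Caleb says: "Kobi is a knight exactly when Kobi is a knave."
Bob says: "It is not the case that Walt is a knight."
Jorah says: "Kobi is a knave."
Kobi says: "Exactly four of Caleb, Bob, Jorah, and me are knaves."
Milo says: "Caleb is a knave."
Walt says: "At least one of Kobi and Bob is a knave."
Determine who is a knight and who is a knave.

Caleb is a knave, Bob is a knave, Jorah is a knight, Kobi is a knave, Milo is a knight, and Walt is a knight.

Since Caleb is a knave, "Kobi is a knight exactly when Kobi is a knave" needs to be False, which holds.
As a knave, Bob's statement "it is not the case that Walt is a knight" should be False; it is.
Jorah (knight): "Kobi is a knave" — True. ✓
As a knave, Kobi's statement "exactly four of Caleb, Bob, Jorah, and me are knaves" should be False; it is.
Milo is a knight, and the claim "Caleb is a knave" is indeed True.
Walt (knight): "at least one of Kobi and Bob is a knave" — True. ✓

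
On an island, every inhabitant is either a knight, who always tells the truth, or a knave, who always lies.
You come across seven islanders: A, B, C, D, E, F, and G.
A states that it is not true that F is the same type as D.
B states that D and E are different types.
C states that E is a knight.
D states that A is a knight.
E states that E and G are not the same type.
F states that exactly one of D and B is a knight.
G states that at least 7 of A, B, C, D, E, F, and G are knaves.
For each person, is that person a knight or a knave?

As a knight, A's statement "it is not true that F is the same type as D" should be true; it is.
As a knight, B's statement "D and E are different types" should be true; it is.
C (knave): "E is a knight" — false. ✓
Since D is a knight, "A is a knight" needs to be true, which holds.
E is a knave, and the claim "E and G are not the same type" is indeed false.
As a knave, F's statement "exactly one of D and B is a knight" should be false; it is.
G is a knave; "at least 7 of A, B, C, D, E, F, and G are knaves" is false, as required.

A is a knight, B is a knight, C is a knave, D is a knight, E is a knave, F is a knave, and G is a knave.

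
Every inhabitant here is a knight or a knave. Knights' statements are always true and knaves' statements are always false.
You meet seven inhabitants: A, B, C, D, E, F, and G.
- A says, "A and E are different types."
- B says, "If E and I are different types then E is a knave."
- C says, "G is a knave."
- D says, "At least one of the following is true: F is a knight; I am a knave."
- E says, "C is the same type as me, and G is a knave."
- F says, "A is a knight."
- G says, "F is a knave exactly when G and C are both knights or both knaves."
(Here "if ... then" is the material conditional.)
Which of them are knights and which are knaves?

A is a knight, B is a knight, C is a knave, D is a knight, E is a knave, F is a knight, and G is a knight.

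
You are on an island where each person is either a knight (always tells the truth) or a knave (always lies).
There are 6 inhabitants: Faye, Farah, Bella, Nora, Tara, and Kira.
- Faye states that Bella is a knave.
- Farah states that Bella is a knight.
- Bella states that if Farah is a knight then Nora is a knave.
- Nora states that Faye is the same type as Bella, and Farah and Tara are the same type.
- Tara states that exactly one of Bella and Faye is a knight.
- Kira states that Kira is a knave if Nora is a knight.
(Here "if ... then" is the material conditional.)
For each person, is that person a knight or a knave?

Since Faye is a knave, "Bella is a knave" needs to be false, which holds.
Farah is a knight; "Bella is a knight" is True, as required.
Since Bella is a knight, "if Farah is a knight then Nora is a knave" needs to be True, which holds.
Nora is a knave, so "Faye is the same type as Bella, and Farah and Tara are the same type" must be false — and it is.
Tara is a knight, so "exactly one of Bella and Faye is a knight" must be True — and it is.
Kira (knight): "Kira is a knave if Nora is a knight" — True. ✓

Knights: Farah, Bella, Tara, and Kira. Knaves: Faye and Nora.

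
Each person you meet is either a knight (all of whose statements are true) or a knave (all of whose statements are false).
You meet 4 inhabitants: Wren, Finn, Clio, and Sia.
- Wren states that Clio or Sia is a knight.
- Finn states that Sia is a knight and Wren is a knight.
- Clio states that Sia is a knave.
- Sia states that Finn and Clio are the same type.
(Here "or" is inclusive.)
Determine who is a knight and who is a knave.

Wren (knight): "Clio or Sia is a knight" — True. ✓
Finn (knave): "Sia is a knight and Wren is a knight" — False. ✓
Clio is a knight, and the claim "Sia is a knave" is indeed True.
Sia is a knave, and the claim "Finn and Clio are the same type" is indeed False.

Wren is a knight, Finn is a knave, Clio is a knight, and Sia is a knave.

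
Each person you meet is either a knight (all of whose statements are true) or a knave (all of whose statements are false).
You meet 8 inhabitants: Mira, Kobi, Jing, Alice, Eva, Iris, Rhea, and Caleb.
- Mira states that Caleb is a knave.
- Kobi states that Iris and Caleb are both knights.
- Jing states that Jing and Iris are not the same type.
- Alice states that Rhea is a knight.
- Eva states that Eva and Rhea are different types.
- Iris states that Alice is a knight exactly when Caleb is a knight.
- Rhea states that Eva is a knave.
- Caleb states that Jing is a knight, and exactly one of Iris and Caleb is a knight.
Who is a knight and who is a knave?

Mira is a knave, Kobi is a knave, Jing is a knight, Alice is a knave, Eva is a knight, Iris is a knave, Rhea is a knave, and Caleb is a knight.

Mira is a knave, and the claim "Caleb is a knave" is indeed false.
Kobi is a knave, and the claim "Iris and Caleb are both knights" is indeed false.
Since Jing is a knight, "Jing and Iris are not the same type" needs to be True, which holds.
Alice is a knave, so "Rhea is a knight" must be false — and it is.
Eva is a knight, so "Eva and Rhea are different types" must be True — and it is.
Iris (knave): "Alice is a knight exactly when Caleb is a knight" — false. ✓
As a knave, Rhea's statement "Eva is a knave" should be false; it is.
Caleb (knight): "Jing is a knight, and exactly one of Iris and Caleb is a knight" — True. ✓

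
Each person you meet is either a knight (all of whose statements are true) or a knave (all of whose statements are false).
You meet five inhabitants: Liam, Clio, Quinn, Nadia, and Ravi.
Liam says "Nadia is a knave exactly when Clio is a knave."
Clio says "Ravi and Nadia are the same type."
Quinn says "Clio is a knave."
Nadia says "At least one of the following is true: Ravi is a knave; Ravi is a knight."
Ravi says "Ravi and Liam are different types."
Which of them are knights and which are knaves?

Liam is a knave, Clio is a knave, Quinn is a knight, Nadia is a knight, and Ravi is a knave.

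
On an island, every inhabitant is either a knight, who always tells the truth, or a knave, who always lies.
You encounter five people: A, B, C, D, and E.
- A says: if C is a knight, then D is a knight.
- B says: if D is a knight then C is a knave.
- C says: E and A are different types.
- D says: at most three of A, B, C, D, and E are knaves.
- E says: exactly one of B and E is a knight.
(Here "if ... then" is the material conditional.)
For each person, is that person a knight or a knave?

A is a knight, B is a knave, C is a knight, D is a knight, and E is a knave.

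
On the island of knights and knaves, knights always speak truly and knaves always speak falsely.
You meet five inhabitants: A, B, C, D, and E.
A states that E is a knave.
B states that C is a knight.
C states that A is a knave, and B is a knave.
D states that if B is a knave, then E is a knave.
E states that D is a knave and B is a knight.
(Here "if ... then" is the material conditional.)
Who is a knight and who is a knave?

Since A is a knight, "E is a knave" needs to be true, which holds.
B is a knave, and the claim "C is a knight" is indeed false.
As a knave, C's statement "A is a knave, and B is a knave" should be false; it is.
D is a knight, and the claim "if B is a knave, then E is a knave" is indeed true.
E is a knave; "D is a knave and B is a knight" is false, as required.

A is a knight, B is a knave, C is a knave, D is a knight, and E is a knave.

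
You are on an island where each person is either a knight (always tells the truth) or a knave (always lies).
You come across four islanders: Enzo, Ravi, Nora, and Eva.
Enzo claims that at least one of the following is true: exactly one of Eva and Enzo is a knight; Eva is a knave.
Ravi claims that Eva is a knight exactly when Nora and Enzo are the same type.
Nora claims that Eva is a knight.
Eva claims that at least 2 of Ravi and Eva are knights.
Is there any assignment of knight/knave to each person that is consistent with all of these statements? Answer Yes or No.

One consistent assignment: Enzo=knight, Ravi=knight, Nora=knave, Eva=knave.

Yes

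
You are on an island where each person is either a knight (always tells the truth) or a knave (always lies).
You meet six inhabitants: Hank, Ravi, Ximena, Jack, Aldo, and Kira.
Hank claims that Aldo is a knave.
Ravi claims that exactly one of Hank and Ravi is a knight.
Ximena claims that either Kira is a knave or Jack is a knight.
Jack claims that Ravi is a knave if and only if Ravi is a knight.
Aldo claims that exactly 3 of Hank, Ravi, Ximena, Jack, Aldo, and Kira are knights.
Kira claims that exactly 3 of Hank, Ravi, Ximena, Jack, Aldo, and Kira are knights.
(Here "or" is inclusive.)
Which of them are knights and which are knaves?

Hank is a knave, Ravi is a knight, Ximena is a knave, Jack is a knave, Aldo is a knight, and Kira is a knight.

Hank is a knave; "Aldo is a knave" is False, as required.
Since Ravi is a knight, "exactly one of Hank and Ravi is a knight" needs to be true, which holds.
Ximena is a knave, so "either Kira is a knave or Jack is a knight" must be False — and it is.
As a knave, Jack's statement "Ravi is a knave if and only if Ravi is a knight" should be False; it is.
Since Aldo is a knight, "exactly 3 of Hank, Ravi, Ximena, Jack, Aldo, and Kira are knights" needs to be true, which holds.
Since Kira is a knight, "exactly 3 of Hank, Ravi, Ximena, Jack, Aldo, and Kira are knights" needs to be true, which holds.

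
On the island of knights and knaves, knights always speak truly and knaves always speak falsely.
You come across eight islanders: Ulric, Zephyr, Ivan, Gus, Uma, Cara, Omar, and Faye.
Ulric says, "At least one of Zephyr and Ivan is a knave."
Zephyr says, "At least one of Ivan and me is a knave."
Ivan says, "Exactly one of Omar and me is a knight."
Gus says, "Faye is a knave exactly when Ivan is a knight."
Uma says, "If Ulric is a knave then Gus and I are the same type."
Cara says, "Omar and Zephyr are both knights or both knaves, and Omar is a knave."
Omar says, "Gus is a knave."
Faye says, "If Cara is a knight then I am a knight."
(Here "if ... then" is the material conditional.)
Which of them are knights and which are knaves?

Ulric is a knight, Zephyr is a knight, Ivan is a knave, Gus is a knight, Uma is a knight, Cara is a knave, Omar is a knave, and Faye is a knight.

As a knight, Ulric's statement "at least one of Zephyr and Ivan is a knave" should be true; it is.
As a knight, Zephyr's statement "at least one of Ivan and me is a knave" should be true; it is.
Ivan is a knave; "exactly one of Omar and me is a knight" is False, as required.
Gus is a knight; "Faye is a knave exactly when Ivan is a knight" is true, as required.
Uma is a knight, so "if Ulric is a knave then Gus and I are the same type" must be true — and it is.
Cara is a knave, and the claim "Omar and Zephyr are both knights or both knaves, and Omar is a knave" is indeed False.
As a knave, Omar's statement "Gus is a knave" should be False; it is.
Faye (knight): "if Cara is a knight then I am a knight" — true. ✓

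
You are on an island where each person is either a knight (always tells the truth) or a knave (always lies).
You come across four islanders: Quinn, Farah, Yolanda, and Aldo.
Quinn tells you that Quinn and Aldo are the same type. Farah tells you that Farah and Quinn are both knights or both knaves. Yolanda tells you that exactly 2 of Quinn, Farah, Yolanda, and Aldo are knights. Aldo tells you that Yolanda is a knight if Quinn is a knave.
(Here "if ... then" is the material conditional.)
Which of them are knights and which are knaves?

Quinn is a knight, Farah is a knight, Yolanda is a knave, and Aldo is a knight.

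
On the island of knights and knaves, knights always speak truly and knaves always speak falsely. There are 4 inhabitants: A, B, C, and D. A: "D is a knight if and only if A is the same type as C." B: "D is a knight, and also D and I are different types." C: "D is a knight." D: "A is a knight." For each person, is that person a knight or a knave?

A is a knave, B is a knave, C is a knave, and D is a knave.

A is a knave, and the claim "D is a knight if and only if A is the same type as C" is indeed False.
Since B is a knave, "D is a knight, and also D and I are different types" needs to be False, which holds.
C is a knave, so "D is a knight" must be False — and it is.
D is a knave, so "A is a knight" must be False — and it is.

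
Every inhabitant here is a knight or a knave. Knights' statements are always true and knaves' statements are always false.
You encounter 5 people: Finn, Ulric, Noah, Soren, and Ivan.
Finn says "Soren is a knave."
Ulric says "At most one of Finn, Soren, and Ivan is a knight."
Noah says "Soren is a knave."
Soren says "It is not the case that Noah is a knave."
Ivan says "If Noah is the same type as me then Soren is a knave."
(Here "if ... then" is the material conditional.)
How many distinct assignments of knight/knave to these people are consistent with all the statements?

0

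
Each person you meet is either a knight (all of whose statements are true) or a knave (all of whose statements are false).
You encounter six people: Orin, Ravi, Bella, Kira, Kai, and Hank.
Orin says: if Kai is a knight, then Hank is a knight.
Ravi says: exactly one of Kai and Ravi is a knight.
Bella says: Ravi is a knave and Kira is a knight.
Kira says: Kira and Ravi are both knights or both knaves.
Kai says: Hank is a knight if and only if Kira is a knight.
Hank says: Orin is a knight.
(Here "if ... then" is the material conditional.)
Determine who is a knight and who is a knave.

Orin is a knight, Ravi is a knight, Bella is a knave, Kira is a knave, Kai is a knave, and Hank is a knight.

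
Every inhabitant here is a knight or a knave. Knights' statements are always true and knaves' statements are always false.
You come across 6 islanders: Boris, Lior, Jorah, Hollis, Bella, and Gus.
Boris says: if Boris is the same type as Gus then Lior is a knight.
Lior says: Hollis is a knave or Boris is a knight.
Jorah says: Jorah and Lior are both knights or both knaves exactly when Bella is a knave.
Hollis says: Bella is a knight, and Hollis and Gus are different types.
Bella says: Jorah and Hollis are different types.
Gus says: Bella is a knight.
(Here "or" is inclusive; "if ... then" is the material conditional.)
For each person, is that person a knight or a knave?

Boris is a knight, Lior is a knight, Jorah is a knave, Hollis is a knave, Bella is a knave, and Gus is a knave.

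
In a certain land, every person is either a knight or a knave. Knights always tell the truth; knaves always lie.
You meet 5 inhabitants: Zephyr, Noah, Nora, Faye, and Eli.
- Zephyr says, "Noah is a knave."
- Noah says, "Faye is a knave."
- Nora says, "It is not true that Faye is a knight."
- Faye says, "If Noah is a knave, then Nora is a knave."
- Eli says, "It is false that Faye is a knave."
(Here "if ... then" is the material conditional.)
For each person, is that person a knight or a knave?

Since Zephyr is a knight, "Noah is a knave" needs to be true, which holds.
Since Noah is a knave, "Faye is a knave" needs to be False, which holds.
Nora is a knave, and the claim "it is not true that Faye is a knight" is indeed False.
Faye is a knight, so "if Noah is a knave, then Nora is a knave" must be true — and it is.
Since Eli is a knight, "it is false that Faye is a knave" needs to be true, which holds.

Zephyr is a knight, Noah is a knave, Nora is a knave, Faye is a knight, and Eli is a knight.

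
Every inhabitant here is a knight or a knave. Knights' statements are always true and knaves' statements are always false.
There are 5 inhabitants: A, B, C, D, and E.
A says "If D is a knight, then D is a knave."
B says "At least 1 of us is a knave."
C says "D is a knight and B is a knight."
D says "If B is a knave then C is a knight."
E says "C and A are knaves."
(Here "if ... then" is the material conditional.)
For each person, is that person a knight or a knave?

A (knave): "if D is a knight, then D is a knave" — false. ✓
Since B is a knight, "at least 1 of us is a knave" needs to be true, which holds.
As a knight, C's statement "D is a knight and B is a knight" should be true; it is.
D is a knight, so "if B is a knave then C is a knight" must be true — and it is.
As a knave, E's statement "C and A are knaves" should be false; it is.

A is a knave, B is a knight, C is a knight, D is a knight, and E is a knave.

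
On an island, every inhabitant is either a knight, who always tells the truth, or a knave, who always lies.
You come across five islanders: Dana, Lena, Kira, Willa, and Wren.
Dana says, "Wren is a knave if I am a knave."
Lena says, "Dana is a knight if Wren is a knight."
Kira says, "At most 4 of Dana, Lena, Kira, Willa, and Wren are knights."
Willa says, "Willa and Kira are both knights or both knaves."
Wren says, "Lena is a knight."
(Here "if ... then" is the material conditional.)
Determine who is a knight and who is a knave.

Since Dana is a knight, "Wren is a knave if I am a knave" needs to be true, which holds.
As a knight, Lena's statement "Dana is a knight if Wren is a knight" should be true; it is.
Kira (knight): "at most 4 of Dana, Lena, Kira, Willa, and Wren are knights" — true. ✓
Willa (knave): "Willa and Kira are both knights or both knaves" — False. ✓
Wren is a knight, so "Lena is a knight" must be true — and it is.

Knights: Dana, Lena, Kira, and Wren. Knaves: Willa.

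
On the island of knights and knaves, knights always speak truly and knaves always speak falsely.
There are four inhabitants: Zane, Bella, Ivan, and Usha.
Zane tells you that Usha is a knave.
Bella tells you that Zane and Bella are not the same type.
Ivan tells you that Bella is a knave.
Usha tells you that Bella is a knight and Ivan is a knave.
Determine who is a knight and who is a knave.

Zane is a knave, Bella is a knight, Ivan is a knave, and Usha is a knight.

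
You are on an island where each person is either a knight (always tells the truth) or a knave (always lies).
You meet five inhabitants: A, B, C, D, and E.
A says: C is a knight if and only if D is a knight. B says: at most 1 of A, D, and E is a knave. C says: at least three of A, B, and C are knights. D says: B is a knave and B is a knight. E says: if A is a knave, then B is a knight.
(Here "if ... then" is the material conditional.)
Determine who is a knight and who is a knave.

A is a knight, B is a knight, C is a knave, D is a knave, and E is a knight.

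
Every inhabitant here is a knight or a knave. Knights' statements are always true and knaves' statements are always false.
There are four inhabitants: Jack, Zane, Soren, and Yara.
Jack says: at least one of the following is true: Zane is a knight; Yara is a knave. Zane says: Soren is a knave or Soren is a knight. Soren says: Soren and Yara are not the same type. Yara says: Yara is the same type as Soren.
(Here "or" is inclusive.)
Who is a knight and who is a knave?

Jack is a knight, Zane is a knight, Soren is a knight, and Yara is a knave.

Since Jack is a knight, "at least one of the following is true: Zane is a knight; Yara is a knave" needs to be True, which holds.
Zane is a knight, so "Soren is a knave or Soren is a knight" must be True — and it is.
Soren is a knight, and the claim "Soren and Yara are not the same type" is indeed True.
Yara is a knave; "Yara is the same type as Soren" is False, as required.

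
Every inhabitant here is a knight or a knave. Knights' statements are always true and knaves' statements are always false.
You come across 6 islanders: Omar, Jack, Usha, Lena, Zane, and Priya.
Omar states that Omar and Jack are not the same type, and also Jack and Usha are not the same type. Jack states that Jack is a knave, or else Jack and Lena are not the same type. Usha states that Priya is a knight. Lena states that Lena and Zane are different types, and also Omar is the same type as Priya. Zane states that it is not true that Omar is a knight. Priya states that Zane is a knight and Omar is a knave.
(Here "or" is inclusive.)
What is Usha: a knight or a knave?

Usha is a knight.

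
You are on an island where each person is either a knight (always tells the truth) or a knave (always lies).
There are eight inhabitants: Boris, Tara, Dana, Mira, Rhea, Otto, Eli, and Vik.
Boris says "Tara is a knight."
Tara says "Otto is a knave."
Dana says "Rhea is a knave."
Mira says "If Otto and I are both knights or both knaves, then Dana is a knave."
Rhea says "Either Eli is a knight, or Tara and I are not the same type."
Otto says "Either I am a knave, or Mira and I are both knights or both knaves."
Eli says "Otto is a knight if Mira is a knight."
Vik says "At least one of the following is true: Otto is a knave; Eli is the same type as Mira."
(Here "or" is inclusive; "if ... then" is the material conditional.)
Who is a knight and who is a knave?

Knights: Mira, Rhea, Otto, Eli, and Vik. Knaves: Boris, Tara, and Dana.

Boris is a knave, and the claim "Tara is a knight" is indeed False.
Tara (knave): "Otto is a knave" — False. ✓
Since Dana is a knave, "Rhea is a knave" needs to be False, which holds.
Mira is a knight, so "if Otto and I are both knights or both knaves, then Dana is a knave" must be true — and it is.
Rhea is a knight, and the claim "either Eli is a knight, or Tara and I are not the same type" is indeed true.
As a knight, Otto's statement "either I am a knave, or Mira and I are both knights or both knaves" should be true; it is.
Eli is a knight; "Otto is a knight if Mira is a knight" is true, as required.
Vik (knight): "at least one of the following is true: Otto is a knave; Eli is the same type as Mira" — true. ✓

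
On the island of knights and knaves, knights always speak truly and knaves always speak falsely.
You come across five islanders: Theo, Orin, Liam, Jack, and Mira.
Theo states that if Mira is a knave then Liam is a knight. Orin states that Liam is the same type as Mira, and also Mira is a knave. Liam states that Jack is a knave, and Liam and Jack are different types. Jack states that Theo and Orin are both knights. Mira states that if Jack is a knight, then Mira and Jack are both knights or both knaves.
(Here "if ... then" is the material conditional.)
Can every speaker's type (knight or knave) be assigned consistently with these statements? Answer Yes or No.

One consistent assignment: Theo=knight, Orin=knave, Liam=knight, Jack=knave, Mira=knight.

Yes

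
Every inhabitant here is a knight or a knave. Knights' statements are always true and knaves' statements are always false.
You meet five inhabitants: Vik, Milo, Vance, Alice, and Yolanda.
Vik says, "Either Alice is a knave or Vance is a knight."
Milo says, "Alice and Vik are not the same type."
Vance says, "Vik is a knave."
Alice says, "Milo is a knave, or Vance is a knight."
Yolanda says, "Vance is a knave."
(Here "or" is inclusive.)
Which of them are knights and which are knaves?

Knights: Vik, Milo, and Yolanda. Knaves: Vance and Alice.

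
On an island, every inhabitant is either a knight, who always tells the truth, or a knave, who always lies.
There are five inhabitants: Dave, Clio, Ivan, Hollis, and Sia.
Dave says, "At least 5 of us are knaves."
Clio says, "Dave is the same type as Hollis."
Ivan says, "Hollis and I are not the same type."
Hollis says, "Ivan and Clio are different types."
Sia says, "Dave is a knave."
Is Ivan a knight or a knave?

Ivan is a knight.

Consistent assignments: {Dave=knave, Clio=knight, Ivan=knight, Hollis=knave, Sia=knight}
In every consistent assignment, Ivan is a knight.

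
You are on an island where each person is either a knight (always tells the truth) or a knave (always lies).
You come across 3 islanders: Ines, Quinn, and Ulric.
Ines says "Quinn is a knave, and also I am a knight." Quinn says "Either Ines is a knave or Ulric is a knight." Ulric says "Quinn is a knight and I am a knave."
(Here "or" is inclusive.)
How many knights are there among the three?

The unique consistent assignment is Ines=knight, Quinn=knave, Ulric=knave.
That has 1 knight.

1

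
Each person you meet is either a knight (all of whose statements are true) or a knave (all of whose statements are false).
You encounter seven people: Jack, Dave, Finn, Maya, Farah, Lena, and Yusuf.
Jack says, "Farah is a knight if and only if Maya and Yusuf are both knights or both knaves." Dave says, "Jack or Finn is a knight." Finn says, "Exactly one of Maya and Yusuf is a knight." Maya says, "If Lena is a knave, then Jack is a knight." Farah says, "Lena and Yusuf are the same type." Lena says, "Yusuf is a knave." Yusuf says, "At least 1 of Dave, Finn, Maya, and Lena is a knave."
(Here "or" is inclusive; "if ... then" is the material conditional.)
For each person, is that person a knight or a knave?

Jack is a knight, Dave is a knight, Finn is a knight, Maya is a knight, Farah is a knave, Lena is a knight, and Yusuf is a knave.

Jack is a knight, so "Farah is a knight if and only if Maya and Yusuf are both knights or both knaves" must be True — and it is.
Dave (knight): "Jack or Finn is a knight" — True. ✓
Finn (knight): "exactly one of Maya and Yusuf is a knight" — True. ✓
Since Maya is a knight, "if Lena is a knave, then Jack is a knight" needs to be True, which holds.
Farah is a knave, and the claim "Lena and Yusuf are the same type" is indeed false.
Lena is a knight, and the claim "Yusuf is a knave" is indeed True.
Yusuf is a knave, so "at least 1 of Dave, Finn, Maya, and Lena is a knave" must be false — and it is.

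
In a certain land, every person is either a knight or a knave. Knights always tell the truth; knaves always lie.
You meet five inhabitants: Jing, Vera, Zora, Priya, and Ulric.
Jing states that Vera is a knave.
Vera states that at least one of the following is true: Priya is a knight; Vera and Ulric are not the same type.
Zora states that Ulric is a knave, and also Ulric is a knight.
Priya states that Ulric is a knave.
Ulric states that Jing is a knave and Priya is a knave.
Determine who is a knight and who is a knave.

Jing is a knave, so "Vera is a knave" must be false — and it is.
Since Vera is a knight, "at least one of the following is true: Priya is a knight; Vera and Ulric are not the same type" needs to be true, which holds.
Zora is a knave, so "Ulric is a knave, and also Ulric is a knight" must be false — and it is.
Priya is a knight, so "Ulric is a knave" must be true — and it is.
As a knave, Ulric's statement "Jing is a knave and Priya is a knave" should be false; it is.

Knights: Vera and Priya. Knaves: Jing, Zora, and Ulric.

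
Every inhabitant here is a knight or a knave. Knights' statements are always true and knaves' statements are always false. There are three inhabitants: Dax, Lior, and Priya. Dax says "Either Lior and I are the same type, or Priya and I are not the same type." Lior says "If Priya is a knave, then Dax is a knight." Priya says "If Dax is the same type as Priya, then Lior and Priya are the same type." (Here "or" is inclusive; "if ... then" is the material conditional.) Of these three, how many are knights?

3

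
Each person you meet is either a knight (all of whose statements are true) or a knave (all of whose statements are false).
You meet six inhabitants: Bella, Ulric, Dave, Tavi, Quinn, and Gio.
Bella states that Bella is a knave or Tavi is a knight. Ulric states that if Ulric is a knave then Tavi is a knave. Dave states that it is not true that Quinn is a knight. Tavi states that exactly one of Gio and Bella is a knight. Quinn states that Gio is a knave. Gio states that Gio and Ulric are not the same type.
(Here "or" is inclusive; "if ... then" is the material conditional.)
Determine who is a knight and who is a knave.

Bella is a knight, Ulric is a knave, Dave is a knave, Tavi is a knight, Quinn is a knight, and Gio is a knave.

Bella is a knight, so "Bella is a knave or Tavi is a knight" must be true — and it is.
Ulric is a knave, and the claim "if Ulric is a knave then Tavi is a knave" is indeed False.
As a knave, Dave's statement "it is not true that Quinn is a knight" should be False; it is.
Tavi is a knight; "exactly one of Gio and Bella is a knight" is true, as required.
Quinn is a knight; "Gio is a knave" is true, as required.
Gio is a knave, so "Gio and Ulric are not the same type" must be False — and it is.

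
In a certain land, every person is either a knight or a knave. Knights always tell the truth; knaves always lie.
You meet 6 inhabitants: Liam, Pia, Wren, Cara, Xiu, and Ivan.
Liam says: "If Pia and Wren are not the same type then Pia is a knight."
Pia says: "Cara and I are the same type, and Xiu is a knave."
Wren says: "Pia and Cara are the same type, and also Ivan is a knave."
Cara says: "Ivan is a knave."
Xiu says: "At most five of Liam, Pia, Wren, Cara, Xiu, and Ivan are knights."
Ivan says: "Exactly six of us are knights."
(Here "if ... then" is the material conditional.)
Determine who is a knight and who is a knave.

Liam is a knight, Pia is a knave, Wren is a knave, Cara is a knight, Xiu is a knight, and Ivan is a knave.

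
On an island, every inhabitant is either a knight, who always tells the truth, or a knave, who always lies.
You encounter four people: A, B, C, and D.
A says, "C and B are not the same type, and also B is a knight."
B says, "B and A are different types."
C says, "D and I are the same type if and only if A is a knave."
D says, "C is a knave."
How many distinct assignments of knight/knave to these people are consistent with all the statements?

Consistent assignments:
  A=knave, B=knave, C=knave, D=knight

1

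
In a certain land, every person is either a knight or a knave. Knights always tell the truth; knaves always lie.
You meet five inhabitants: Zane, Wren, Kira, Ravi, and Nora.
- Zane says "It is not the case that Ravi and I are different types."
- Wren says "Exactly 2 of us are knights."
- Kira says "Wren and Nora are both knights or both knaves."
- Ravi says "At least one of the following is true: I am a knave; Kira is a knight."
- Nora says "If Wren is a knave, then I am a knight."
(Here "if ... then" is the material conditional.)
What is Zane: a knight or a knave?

Zane is a knight.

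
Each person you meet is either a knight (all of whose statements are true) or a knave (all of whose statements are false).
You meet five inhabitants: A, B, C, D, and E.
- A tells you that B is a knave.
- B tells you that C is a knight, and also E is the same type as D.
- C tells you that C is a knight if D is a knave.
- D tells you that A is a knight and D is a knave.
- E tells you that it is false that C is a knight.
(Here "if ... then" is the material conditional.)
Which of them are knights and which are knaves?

A is a knave, B is a knight, C is a knight, D is a knave, and E is a knave.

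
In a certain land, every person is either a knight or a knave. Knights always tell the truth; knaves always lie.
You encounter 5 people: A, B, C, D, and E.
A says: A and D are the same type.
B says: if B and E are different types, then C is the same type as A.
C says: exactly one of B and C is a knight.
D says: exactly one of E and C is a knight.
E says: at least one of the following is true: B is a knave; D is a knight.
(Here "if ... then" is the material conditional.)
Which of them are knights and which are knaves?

A is a knight, B is a knave, C is a knave, D is a knight, and E is a knight.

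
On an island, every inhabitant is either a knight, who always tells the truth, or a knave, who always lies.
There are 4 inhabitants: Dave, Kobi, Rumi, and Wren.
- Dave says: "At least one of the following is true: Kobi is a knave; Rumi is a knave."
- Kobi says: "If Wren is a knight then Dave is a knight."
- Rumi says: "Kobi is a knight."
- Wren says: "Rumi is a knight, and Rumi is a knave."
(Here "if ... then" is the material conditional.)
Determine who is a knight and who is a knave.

Dave is a knave, Kobi is a knight, Rumi is a knight, and Wren is a knave.

Dave is a knave, and the claim "at least one of the following is true: Kobi is a knave; Rumi is a knave" is indeed false.
Kobi is a knight, so "if Wren is a knight then Dave is a knight" must be True — and it is.
Since Rumi is a knight, "Kobi is a knight" needs to be True, which holds.
Wren (knave): "Rumi is a knight, and Rumi is a knave" — false. ✓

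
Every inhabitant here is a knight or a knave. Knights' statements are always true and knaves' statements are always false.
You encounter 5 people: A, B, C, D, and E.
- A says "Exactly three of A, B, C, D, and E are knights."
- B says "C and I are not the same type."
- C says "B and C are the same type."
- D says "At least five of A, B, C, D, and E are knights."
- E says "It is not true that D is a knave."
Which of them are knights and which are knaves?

Knights: B. Knaves: A, C, D, and E.

A is a knave, so "exactly three of A, B, C, D, and E are knights" must be False — and it is.
B (knight): "C and I are not the same type" — true. ✓
C (knave): "B and C are the same type" — False. ✓
D is a knave, and the claim "at least five of A, B, C, D, and E are knights" is indeed False.
Since E is a knave, "it is not true that D is a knave" needs to be False, which holds.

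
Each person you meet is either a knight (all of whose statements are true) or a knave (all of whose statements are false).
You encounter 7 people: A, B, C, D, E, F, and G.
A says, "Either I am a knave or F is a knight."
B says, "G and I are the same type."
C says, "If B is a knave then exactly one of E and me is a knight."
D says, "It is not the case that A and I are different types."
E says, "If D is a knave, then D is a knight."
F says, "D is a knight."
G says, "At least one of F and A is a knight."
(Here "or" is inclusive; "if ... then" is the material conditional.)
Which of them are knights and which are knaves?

As a knight, A's statement "either I am a knave or F is a knight" should be True; it is.
B is a knight, so "G and I are the same type" must be True — and it is.
C is a knight, so "if B is a knave then exactly one of E and me is a knight" must be True — and it is.
D is a knight, and the claim "it is not the case that A and I are different types" is indeed True.
E (knight): "if D is a knave, then D is a knight" — True. ✓
F (knight): "D is a knight" — True. ✓
G is a knight, and the claim "at least one of F and A is a knight" is indeed True.

A is a knight, B is a knight, C is a knight, D is a knight, E is a knight, F is a knight, and G is a knight.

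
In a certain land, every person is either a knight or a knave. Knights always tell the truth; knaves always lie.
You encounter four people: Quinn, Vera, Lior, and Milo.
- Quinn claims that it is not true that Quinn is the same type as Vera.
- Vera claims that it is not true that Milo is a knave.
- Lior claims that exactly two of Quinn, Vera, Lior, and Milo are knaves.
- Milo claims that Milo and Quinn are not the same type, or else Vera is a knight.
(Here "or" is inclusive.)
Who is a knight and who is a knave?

Quinn is a knave, Vera is a knave, Lior is a knave, and Milo is a knave.

As a knave, Quinn's statement "it is not true that Quinn is the same type as Vera" should be False; it is.
Vera is a knave, and the claim "it is not true that Milo is a knave" is indeed False.
Lior is a knave; "exactly two of Quinn, Vera, Lior, and Milo are knaves" is False, as required.
Since Milo is a knave, "Milo and Quinn are not the same type, or else Vera is a knight" needs to be False, which holds.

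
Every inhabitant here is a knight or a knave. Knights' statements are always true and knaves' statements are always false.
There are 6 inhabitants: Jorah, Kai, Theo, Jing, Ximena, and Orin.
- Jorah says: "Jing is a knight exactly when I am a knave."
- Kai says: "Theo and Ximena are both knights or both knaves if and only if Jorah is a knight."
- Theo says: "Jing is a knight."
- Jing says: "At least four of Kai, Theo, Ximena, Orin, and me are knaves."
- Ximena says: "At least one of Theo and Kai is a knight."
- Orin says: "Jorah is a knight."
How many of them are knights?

The unique consistent assignment is Jorah=knave, Kai=knight, Theo=knave, Jing=knave, Ximena=knight, Orin=knave.
That has 2 knights.

2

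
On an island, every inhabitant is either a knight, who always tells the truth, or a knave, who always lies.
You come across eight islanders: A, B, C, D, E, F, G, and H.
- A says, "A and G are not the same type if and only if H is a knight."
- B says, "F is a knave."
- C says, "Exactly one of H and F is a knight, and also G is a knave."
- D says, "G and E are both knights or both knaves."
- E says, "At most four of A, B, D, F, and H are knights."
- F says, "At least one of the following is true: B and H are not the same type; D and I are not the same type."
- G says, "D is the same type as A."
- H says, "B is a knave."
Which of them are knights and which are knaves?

A is a knight, B is a knave, C is a knave, D is a knave, E is a knight, F is a knight, G is a knave, and H is a knight.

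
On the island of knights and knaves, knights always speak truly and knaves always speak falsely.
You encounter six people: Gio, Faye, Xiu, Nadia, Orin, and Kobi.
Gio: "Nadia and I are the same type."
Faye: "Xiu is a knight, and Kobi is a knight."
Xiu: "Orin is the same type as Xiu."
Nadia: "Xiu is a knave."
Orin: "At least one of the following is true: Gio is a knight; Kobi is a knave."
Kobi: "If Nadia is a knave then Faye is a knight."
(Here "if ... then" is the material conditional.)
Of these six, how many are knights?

4

The unique consistent assignment is Gio=knight, Faye=knave, Xiu=knave, Nadia=knight, Orin=knight, Kobi=knight.
That has 4 knights.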